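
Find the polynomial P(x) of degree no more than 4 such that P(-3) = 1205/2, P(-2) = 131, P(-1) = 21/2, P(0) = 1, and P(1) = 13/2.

Using the Lagrange interpolation formula with nodes -3, -2, -1, 0, 1:
  L_0(x) = (x + 2)(x + 1)x(x - 1) / 24
  L_1(x) = (x + 3)(x + 1)x(x - 1) / -6
  L_2(x) = (x + 3)(x + 2)x(x - 1) / 4
  L_3(x) = (x + 3)(x + 2)(x + 1)(x - 1) / -6
  L_4(x) = (x + 3)(x + 2)(x + 1)x / 24
Then P(x) = 1205/2·L_0(x) + 131·L_1(x) + 21/2·L_2(x) + 1·L_3(x) + 13/2·L_4(x).
Expanding and collecting terms gives P(x) = 6x^4 - 4x^3 + (3/2)x^2 + 2x + 1.
Check: P(1) = 13/2. ✓

P(x) = 6x^4 - 4x^3 + (3/2)x^2 + 2x + 1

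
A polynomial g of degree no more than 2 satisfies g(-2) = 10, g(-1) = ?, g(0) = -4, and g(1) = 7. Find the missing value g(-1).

The 3 known points determine the degree-2 polynomial uniquely.
Write g(t) = at^2 + bt + c. Substituting each data point gives a linear system:
  4a - 2b + c = 10
  c = -4
  a + b + c = 7
Solving the system yields a = 6, b = 5, c = -4.
So g(t) = 6t² + 5t - 4.
Then g(-1) = -3.

-3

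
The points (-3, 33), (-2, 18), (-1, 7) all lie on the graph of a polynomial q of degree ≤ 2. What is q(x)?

Write q(x) = ax^2 + bx + c. Substituting each data point gives a linear system:
  9a - 3b + c = 33
  4a - 2b + c = 18
  a - b + c = 7
Solving the system yields a = 2, b = -5, c = 0.
So q(x) = 2x² - 5x.
Check: q(-2) = 18. ✓

q(x) = 2x^2 - 5x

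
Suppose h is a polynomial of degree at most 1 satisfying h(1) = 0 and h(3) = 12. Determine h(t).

Write h(t) = at + b. Substituting each data point gives a linear system:
  a + b = 0
  3a + b = 12
Solving the system yields a = 6, b = -6.
So h(t) = 6t - 6.
Check: h(1) = 0. ✓

h(t) = 6t - 6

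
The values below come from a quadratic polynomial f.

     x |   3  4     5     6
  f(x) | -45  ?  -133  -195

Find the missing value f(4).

-83

On equispaced nodes a degree-2 polynomial has vanishing third forward difference, so
  - f(3) + 3·f(4) - 3·f(5) + f(6) = 0.
Substituting the known values and solving for f(4):
  3·f(4) = -249
  f(4) = -83.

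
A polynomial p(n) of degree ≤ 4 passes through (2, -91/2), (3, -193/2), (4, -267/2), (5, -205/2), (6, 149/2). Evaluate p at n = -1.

Using the Lagrange interpolation formula with nodes 2, 3, 4, 5, 6:
  L_0(n) = (n - 3)(n - 4)(n - 5)(n - 6) / 24
  L_1(n) = (n - 2)(n - 4)(n - 5)(n - 6) / -6
  L_2(n) = (n - 2)(n - 3)(n - 5)(n - 6) / 4
  L_3(n) = (n - 2)(n - 3)(n - 4)(n - 6) / -6
  L_4(n) = (n - 2)(n - 3)(n - 4)(n - 5) / 24
Then p(n) = -91/2·L_0(n) - 193/2·L_1(n) - 267/2·L_2(n) - 205/2·L_3(n) + 149/2·L_4(n).
Expanding and collecting terms gives p(n) = n^4 - 5n^3 - 3n^2 - 6n + 5/2.
Evaluating at n = -1: p(-1) = 23/2.

23/2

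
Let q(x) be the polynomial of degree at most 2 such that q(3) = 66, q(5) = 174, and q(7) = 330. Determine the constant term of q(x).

-6

Write q(x) = ax^2 + bx + c. Substituting each data point gives a linear system:
  9a + 3b + c = 66
  25a + 5b + c = 174
  49a + 7b + c = 330
Solving the system yields a = 6, b = 6, c = -6.
So q(x) = 6x² + 6x - 6.
The constant term is -6.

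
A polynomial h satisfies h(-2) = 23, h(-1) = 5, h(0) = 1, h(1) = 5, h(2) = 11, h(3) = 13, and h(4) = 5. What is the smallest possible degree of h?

Forward differences of the values at s = -2, -1, 0, 1, 2, 3, 4:
  h  : 23  5  1  5  11  13  5
  Δ  : -18  -4  4  6  2  -8
  Δ^2: 14  8  2  -4  -10
  Δ^3: -6  -6  -6  -6
  Δ^4: 0  0  0
  Δ^5: 0  0
  Δ^6: 0
The third differences are constant (-6) and nonzero, while all higher differences vanish, so the minimal degree is 3.

3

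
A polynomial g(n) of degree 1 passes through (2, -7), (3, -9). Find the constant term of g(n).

-3

Write g(n) = an + b. Substituting each data point gives a linear system:
  2a + b = -7
  3a + b = -9
Solving the system yields a = -2, b = -3.
So g(n) = -2n - 3.
The constant term is -3.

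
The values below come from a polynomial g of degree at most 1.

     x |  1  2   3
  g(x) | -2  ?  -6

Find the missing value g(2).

-4

On equispaced nodes a degree-1 polynomial has vanishing second forward difference, so
  g(1) - 2·g(2) + g(3) = 0.
Substituting the known values and solving for g(2):
  -2·g(2) = 8
  g(2) = -4.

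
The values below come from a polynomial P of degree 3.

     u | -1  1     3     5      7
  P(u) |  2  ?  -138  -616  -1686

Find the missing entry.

On equispaced nodes a degree-3 polynomial has vanishing fourth forward difference, so
  P(-1) - 4·P(1) + 6·P(3) - 4·P(5) + P(7) = 0.
Substituting the known values and solving for P(1):
  -4·P(1) = 48
  P(1) = -12.

-12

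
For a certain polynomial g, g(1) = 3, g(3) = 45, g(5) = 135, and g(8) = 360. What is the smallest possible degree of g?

Divided differences on the nodes 1, 3, 5, 8:
  order 0: 3  45  135  360
  order 1: 21  45  75
  order 2: 6  6
  order 3: 0
The order-2 divided differences are all 6 (nonzero) and every higher order vanishes, so the data lies on a polynomial of degree exactly 2.

2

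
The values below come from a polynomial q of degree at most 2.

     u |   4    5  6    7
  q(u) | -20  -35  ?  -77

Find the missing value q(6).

On equispaced nodes a degree-2 polynomial has vanishing third forward difference, so
  - q(4) + 3·q(5) - 3·q(6) + q(7) = 0.
Substituting the known values and solving for q(6):
  -3·q(6) = 162
  q(6) = -54.

-54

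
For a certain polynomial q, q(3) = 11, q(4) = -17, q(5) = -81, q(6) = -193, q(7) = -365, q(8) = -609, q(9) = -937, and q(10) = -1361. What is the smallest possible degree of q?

Forward differences of the values at s = 3, 4, 5, 6, 7, 8, 9, 10:
  q  : 11  -17  -81  -193  -365  -609  -937  -1361
  Δ  : -28  -64  -112  -172  -244  -328  -424
  Δ^2: -36  -48  -60  -72  -84  -96
  Δ^3: -12  -12  -12  -12  -12
  Δ^4: 0  0  0  0
  Δ^5: 0  0  0
  Δ^6: 0  0
  Δ^7: 0
The third differences are constant (-12) and nonzero, while all higher differences vanish, so the minimal degree is 3.

3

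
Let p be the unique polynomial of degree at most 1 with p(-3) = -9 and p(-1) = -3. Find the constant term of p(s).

Write p(s) = as + b. Substituting each data point gives a linear system:
  -3a + b = -9
  -a + b = -3
Solving the system yields a = 3, b = 0.
So p(s) = 3s.
The constant term is 0.

0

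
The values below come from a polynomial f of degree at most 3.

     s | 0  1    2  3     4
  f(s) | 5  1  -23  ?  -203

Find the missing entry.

On equispaced nodes a degree-3 polynomial has vanishing fourth forward difference, so
  f(0) - 4·f(1) + 6·f(2) - 4·f(3) + f(4) = 0.
Substituting the known values and solving for f(3):
  -4·f(3) = 340
  f(3) = -85.

-85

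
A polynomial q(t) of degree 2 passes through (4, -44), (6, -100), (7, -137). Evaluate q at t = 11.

-345

Using the Lagrange interpolation formula with nodes 4, 6, 7:
  L_0(t) = (t - 6)(t - 7) / 6
  L_1(t) = (t - 4)(t - 7) / -2
  L_2(t) = (t - 4)(t - 6) / 3
Then q(t) = -44·L_0(t) - 100·L_1(t) - 137·L_2(t).
Expanding and collecting terms gives q(t) = -3t² + 2t - 4.
Evaluating at t = 11: q(11) = -345.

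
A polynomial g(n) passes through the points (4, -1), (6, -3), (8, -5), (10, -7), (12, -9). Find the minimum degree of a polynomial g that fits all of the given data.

Forward differences of the values at n = 4, 6, 8, 10, 12:
  g  : -1  -3  -5  -7  -9
  Δ  : -2  -2  -2  -2
  Δ^2: 0  0  0
  Δ^3: 0  0
  Δ^4: 0
The first differences are constant (-2) and nonzero, while all higher differences vanish, so the minimal degree is 1.

1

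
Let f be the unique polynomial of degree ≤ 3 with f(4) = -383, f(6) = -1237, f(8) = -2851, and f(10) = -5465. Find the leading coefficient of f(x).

-5

Write f(x) = ax^3 + bx^2 + cx + d. Substituting each data point gives a linear system:
  64a + 16b + 4c + d = -383
  216a + 36b + 6c + d = -1237
  512a + 64b + 8c + d = -2851
  1000a + 100b + 10c + d = -5465
Solving the system yields a = -5, b = -5, c = 3, d = 5.
So f(x) = -5x^3 - 5x^2 + 3x + 5.
The leading coefficient is -5.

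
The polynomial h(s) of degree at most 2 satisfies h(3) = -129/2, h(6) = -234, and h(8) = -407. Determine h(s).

h(s) = -6s^2 - (5/2)s - 3

Write h(s) = as^2 + bs + c. Substituting each data point gives a linear system:
  9a + 3b + c = -129/2
  36a + 6b + c = -234
  64a + 8b + c = -407
Solving the system yields a = -6, b = -5/2, c = -3.
So h(s) = -6s² - (5/2)s - 3.
Check: h(8) = -407. ✓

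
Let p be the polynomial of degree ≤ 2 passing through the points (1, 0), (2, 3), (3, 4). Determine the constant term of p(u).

-5

Write p(u) = au^2 + bu + c. Substituting each data point gives a linear system:
  a + b + c = 0
  4a + 2b + c = 3
  9a + 3b + c = 4
Solving the system yields a = -1, b = 6, c = -5.
So p(u) = -u^2 + 6u - 5.
The constant term is -5.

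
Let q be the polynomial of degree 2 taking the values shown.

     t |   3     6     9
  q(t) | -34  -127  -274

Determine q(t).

q(t) = -3t^2 - 4t + 5

Using the Lagrange interpolation formula with nodes 3, 6, 9:
  L_0(t) = (t - 6)(t - 9) / 18
  L_1(t) = (t - 3)(t - 9) / -9
  L_2(t) = (t - 3)(t - 6) / 18
Then q(t) = -34·L_0(t) - 127·L_1(t) - 274·L_2(t).
Expanding and collecting terms gives q(t) = -3t^2 - 4t + 5.
Check: q(9) = -274. ✓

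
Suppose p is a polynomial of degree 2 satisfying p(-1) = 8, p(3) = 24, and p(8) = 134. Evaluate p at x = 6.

Write p(x) = ax^2 + bx + c. Substituting each data point gives a linear system:
  a - b + c = 8
  9a + 3b + c = 24
  64a + 8b + c = 134
Solving the system yields a = 2, b = 0, c = 6.
So p(x) = 2x^2 + 6.
Then p(6) = 78.

78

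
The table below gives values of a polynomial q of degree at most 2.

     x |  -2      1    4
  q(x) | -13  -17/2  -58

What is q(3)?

-71/2

Forward differences of the values at x = -2, 1, 4:
  q  : -13  -17/2  -58
  Δ  : 9/2  -99/2
  Δ^2: -54
The second differences are constant, confirming degree 2.
Interpolating (Newton forward form) and evaluating at x = 3 gives q(3) = -71/2.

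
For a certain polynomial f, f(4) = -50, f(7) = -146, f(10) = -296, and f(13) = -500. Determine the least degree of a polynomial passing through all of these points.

Forward differences of the values at n = 4, 7, 10, 13:
  f  : -50  -146  -296  -500
  Δ  : -96  -150  -204
  Δ^2: -54  -54
  Δ^3: 0
The second differences are constant (-54) and nonzero, while all higher differences vanish, so the minimal degree is 2.

2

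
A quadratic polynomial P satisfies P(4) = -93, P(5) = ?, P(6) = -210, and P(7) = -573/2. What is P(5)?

On equispaced nodes a degree-2 polynomial has vanishing third forward difference, so
  - P(4) + 3·P(5) - 3·P(6) + P(7) = 0.
Substituting the known values and solving for P(5):
  3·P(5) = -873/2
  P(5) = -291/2.

-291/2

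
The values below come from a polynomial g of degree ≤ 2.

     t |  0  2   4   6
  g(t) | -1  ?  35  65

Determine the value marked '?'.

On equispaced nodes a degree-2 polynomial has vanishing third forward difference, so
  - g(0) + 3·g(2) - 3·g(4) + g(6) = 0.
Substituting the known values and solving for g(2):
  3·g(2) = 39
  g(2) = 13.

13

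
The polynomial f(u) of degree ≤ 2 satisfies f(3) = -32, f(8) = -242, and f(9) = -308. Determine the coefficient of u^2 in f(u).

Write f(u) = au^2 + bu + c. Substituting each data point gives a linear system:
  9a + 3b + c = -32
  64a + 8b + c = -242
  81a + 9b + c = -308
Solving the system yields a = -4, b = 2, c = -2.
So f(u) = -4u² + 2u - 2.
The leading coefficient is -4.

-4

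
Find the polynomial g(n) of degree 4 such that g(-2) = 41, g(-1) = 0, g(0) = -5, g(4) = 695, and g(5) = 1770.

Write g(n) = an^4 + bn^3 + cn^2 + dn + e. Substituting each data point gives a linear system:
  16a - 8b + 4c - 2d + e = 41
  a - b + c - d + e = 0
  e = -5
  256a + 64b + 16c + 4d + e = 695
  625a + 125b + 25c + 5d + e = 1770
Solving the system yields a = 3, b = 0, c = -3, d = -5, e = -5.
So g(n) = 3n⁴ - 3n² - 5n - 5.
Check: g(4) = 695. ✓

g(n) = 3n^4 - 3n^2 - 5n - 5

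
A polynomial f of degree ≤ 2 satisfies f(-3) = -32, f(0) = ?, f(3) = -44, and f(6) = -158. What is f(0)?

-2

On equispaced nodes a degree-2 polynomial has vanishing third forward difference, so
  - f(-3) + 3·f(0) - 3·f(3) + f(6) = 0.
Substituting the known values and solving for f(0):
  3·f(0) = -6
  f(0) = -2.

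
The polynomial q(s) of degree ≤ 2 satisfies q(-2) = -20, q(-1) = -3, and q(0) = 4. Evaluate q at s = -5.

-131

Forward differences of the values at s = -2, -1, 0:
  q  : -20  -3  4
  Δ  : 17  7
  Δ^2: -10
The second differences are constant, confirming degree 2.
Interpolating (Newton forward form) and evaluating at s = -5 gives q(-5) = -131.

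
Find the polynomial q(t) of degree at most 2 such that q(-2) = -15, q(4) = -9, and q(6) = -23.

q(t) = -t^2 + 3t - 5

Write q(t) = at^2 + bt + c. Substituting each data point gives a linear system:
  4a - 2b + c = -15
  16a + 4b + c = -9
  36a + 6b + c = -23
Solving the system yields a = -1, b = 3, c = -5.
So q(t) = -t² + 3t - 5.
Check: q(6) = -23. ✓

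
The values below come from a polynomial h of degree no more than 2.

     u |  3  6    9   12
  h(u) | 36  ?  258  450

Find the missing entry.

120

The 3 known points determine the degree-2 polynomial uniquely.
Write h(u) = au^2 + bu + c. Substituting each data point gives a linear system:
  9a + 3b + c = 36
  81a + 9b + c = 258
  144a + 12b + c = 450
Solving the system yields a = 3, b = 1, c = 6.
So h(u) = 3u² + u + 6.
Then h(6) = 120.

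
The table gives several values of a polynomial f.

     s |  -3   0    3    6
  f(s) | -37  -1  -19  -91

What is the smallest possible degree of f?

Forward differences of the values at s = -3, 0, 3, 6:
  f  : -37  -1  -19  -91
  Δ  : 36  -18  -72
  Δ^2: -54  -54
  Δ^3: 0
The second differences are constant (-54) and nonzero, while all higher differences vanish, so the minimal degree is 2.

2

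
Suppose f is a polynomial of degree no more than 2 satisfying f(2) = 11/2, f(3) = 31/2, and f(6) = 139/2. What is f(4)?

Using the Lagrange interpolation formula with nodes 2, 3, 6:
  L_0(t) = (t - 3)(t - 6) / 4
  L_1(t) = (t - 2)(t - 6) / -3
  L_2(t) = (t - 2)(t - 3) / 12
Then f(t) = 11/2·L_0(t) + 31/2·L_1(t) + 139/2·L_2(t).
Expanding and collecting terms gives f(t) = 2t² - 5/2.
Evaluating at t = 4: f(4) = 59/2.

59/2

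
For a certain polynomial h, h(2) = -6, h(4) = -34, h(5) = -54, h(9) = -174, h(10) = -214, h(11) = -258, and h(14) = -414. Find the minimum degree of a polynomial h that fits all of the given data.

Divided differences on the nodes 2, 4, 5, 9, 10, 11, 14:
  order 0: -6  -34  -54  -174  -214  -258  -414
  order 1: -14  -20  -30  -40  -44  -52
  order 2: -2  -2  -2  -2  -2
  order 3: 0  0  0  0
  order 4: 0  0  0
  order 5: 0  0
  order 6: 0
The order-2 divided differences are all -2 (nonzero) and every higher order vanishes, so the data lies on a polynomial of degree exactly 2.

2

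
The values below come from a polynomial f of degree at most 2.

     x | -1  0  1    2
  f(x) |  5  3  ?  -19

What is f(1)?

-5

The 3 known points determine the degree-2 polynomial uniquely.
Write f(x) = ax^2 + bx + c. Substituting each data point gives a linear system:
  a - b + c = 5
  c = 3
  4a + 2b + c = -19
Solving the system yields a = -3, b = -5, c = 3.
So f(x) = -3x^2 - 5x + 3.
Then f(1) = -5.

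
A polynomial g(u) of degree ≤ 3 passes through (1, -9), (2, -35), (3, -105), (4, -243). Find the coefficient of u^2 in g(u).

2

Write g(u) = au^3 + bu^2 + cu + d. Substituting each data point gives a linear system:
  a + b + c + d = -9
  8a + 4b + 2c + d = -35
  27a + 9b + 3c + d = -105
  64a + 16b + 4c + d = -243
Solving the system yields a = -4, b = 2, c = -4, d = -3.
So g(u) = -4u^3 + 2u^2 - 4u - 3.
The coefficient of u^2 is 2.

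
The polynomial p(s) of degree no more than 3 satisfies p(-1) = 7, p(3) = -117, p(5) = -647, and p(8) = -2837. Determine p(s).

Write p(s) = as^3 + bs^2 + cs + d. Substituting each data point gives a linear system:
  -a + b - c + d = 7
  27a + 9b + 3c + d = -117
  125a + 25b + 5c + d = -647
  512a + 64b + 8c + d = -2837
Solving the system yields a = -6, b = 3, c = 5, d = 3.
So p(s) = -6s^3 + 3s^2 + 5s + 3.
Check: p(-1) = 7. ✓

p(s) = -6s^3 + 3s^2 + 5s + 3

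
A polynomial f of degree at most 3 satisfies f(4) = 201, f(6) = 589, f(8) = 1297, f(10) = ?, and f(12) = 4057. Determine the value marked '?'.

On equispaced nodes a degree-3 polynomial has vanishing fourth forward difference, so
  f(4) - 4·f(6) + 6·f(8) - 4·f(10) + f(12) = 0.
Substituting the known values and solving for f(10):
  -4·f(10) = -9684
  f(10) = 2421.

2421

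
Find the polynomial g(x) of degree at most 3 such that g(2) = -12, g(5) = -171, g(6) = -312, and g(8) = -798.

g(x) = -2x^3 + 4x^2 - 3x - 6

Write g(x) = ax^3 + bx^2 + cx + d. Substituting each data point gives a linear system:
  8a + 4b + 2c + d = -12
  125a + 25b + 5c + d = -171
  216a + 36b + 6c + d = -312
  512a + 64b + 8c + d = -798
Solving the system yields a = -2, b = 4, c = -3, d = -6.
So g(x) = -2x^3 + 4x^2 - 3x - 6.
Check: g(5) = -171. ✓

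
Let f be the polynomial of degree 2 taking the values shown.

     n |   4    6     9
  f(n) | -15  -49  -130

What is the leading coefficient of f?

Write f(n) = an^2 + bn + c. Substituting each data point gives a linear system:
  16a + 4b + c = -15
  36a + 6b + c = -49
  81a + 9b + c = -130
Solving the system yields a = -2, b = 3, c = 5.
So f(n) = -2n² + 3n + 5.
The leading coefficient is -2.

-2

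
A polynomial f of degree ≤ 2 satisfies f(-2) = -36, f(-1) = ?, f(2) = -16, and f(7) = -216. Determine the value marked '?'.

-16

The 3 known points determine the degree-2 polynomial uniquely.
Write f(s) = as^2 + bs + c. Substituting each data point gives a linear system:
  4a - 2b + c = -36
  4a + 2b + c = -16
  49a + 7b + c = -216
Solving the system yields a = -5, b = 5, c = -6.
So f(s) = -5s^2 + 5s - 6.
Then f(-1) = -16.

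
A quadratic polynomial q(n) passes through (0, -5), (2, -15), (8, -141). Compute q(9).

-176

Using the Lagrange interpolation formula with nodes 0, 2, 8:
  L_0(n) = (n - 2)(n - 8) / 16
  L_1(n) = n(n - 8) / -12
  L_2(n) = n(n - 2) / 48
Then q(n) = -5·L_0(n) - 15·L_1(n) - 141·L_2(n).
Expanding and collecting terms gives q(n) = -2n² - n - 5.
Evaluating at n = 9: q(9) = -176.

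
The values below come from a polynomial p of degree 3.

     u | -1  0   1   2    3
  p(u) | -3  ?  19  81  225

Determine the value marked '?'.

The 4 known points determine the degree-3 polynomial uniquely.
Write p(u) = au^3 + bu^2 + cu + d. Substituting each data point gives a linear system:
  -a + b - c + d = -3
  a + b + c + d = 19
  8a + 4b + 2c + d = 81
  27a + 9b + 3c + d = 225
Solving the system yields a = 6, b = 5, c = 5, d = 3.
So p(u) = 6u^3 + 5u^2 + 5u + 3.
Then p(0) = 3.

3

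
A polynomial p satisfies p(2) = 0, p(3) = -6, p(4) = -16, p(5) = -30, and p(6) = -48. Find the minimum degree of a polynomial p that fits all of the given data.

Forward differences of the values at x = 2, 3, 4, 5, 6:
  p  : 0  -6  -16  -30  -48
  Δ  : -6  -10  -14  -18
  Δ^2: -4  -4  -4
  Δ^3: 0  0
  Δ^4: 0
The second differences are constant (-4) and nonzero, while all higher differences vanish, so the minimal degree is 2.

2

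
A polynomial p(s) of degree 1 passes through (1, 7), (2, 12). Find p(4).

22

Write p(s) = as + b. Substituting each data point gives a linear system:
  a + b = 7
  2a + b = 12
Solving the system yields a = 5, b = 2.
So p(s) = 5s + 2.
Then p(4) = 22.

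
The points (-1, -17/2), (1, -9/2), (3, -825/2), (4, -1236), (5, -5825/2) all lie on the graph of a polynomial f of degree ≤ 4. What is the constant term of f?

0

Write f(t) = at^4 + bt^3 + ct^2 + dt + e. Substituting each data point gives a linear system:
  a - b + c - d + e = -17/2
  a + b + c + d + e = -9/2
  81a + 27b + 9c + 3d + e = -825/2
  256a + 64b + 16c + 4d + e = -1236
  625a + 125b + 25c + 5d + e = -5825/2
Solving the system yields a = -4, b = -3, c = -5/2, d = 5, e = 0.
So f(t) = -4t^4 - 3t^3 - (5/2)t^2 + 5t.
The constant term is 0.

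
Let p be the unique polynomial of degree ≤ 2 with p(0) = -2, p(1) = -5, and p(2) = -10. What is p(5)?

Forward differences of the values at x = 0, 1, 2:
  p  : -2  -5  -10
  Δ  : -3  -5
  Δ^2: -2
The second differences are constant, confirming degree 2.
Interpolating (Newton forward form) and evaluating at x = 5 gives p(5) = -37.

-37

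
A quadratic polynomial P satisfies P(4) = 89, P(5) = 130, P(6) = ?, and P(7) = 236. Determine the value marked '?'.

The 3 known points determine the degree-2 polynomial uniquely.
Write P(u) = au^2 + bu + c. Substituting each data point gives a linear system:
  16a + 4b + c = 89
  25a + 5b + c = 130
  49a + 7b + c = 236
Solving the system yields a = 4, b = 5, c = 5.
So P(u) = 4u^2 + 5u + 5.
Then P(6) = 179.

179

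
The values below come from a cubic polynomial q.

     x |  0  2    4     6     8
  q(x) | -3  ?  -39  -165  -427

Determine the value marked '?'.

The 4 known points determine the degree-3 polynomial uniquely.
Write q(x) = ax^3 + bx^2 + cx + d. Substituting each data point gives a linear system:
  d = -3
  64a + 16b + 4c + d = -39
  216a + 36b + 6c + d = -165
  512a + 64b + 8c + d = -427
Solving the system yields a = -1, b = 1, c = 3, d = -3.
So q(x) = -x³ + x² + 3x - 3.
Then q(2) = -1.

-1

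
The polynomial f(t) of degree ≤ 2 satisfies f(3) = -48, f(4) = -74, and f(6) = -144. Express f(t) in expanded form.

Write f(t) = at^2 + bt + c. Substituting each data point gives a linear system:
  9a + 3b + c = -48
  16a + 4b + c = -74
  36a + 6b + c = -144
Solving the system yields a = -3, b = -5, c = -6.
So f(t) = -3t^2 - 5t - 6.
Check: f(4) = -74. ✓

f(t) = -3t^2 - 5t - 6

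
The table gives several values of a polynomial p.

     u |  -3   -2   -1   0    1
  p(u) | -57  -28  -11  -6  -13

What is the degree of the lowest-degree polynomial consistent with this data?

2

Forward differences of the values at u = -3, -2, -1, 0, 1:
  p  : -57  -28  -11  -6  -13
  Δ  : 29  17  5  -7
  Δ^2: -12  -12  -12
  Δ^3: 0  0
  Δ^4: 0
The second differences are constant (-12) and nonzero, while all higher differences vanish, so the minimal degree is 2.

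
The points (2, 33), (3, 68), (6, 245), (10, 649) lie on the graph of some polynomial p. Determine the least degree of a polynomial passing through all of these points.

Divided differences on the nodes 2, 3, 6, 10:
  order 0: 33  68  245  649
  order 1: 35  59  101
  order 2: 6  6
  order 3: 0
The order-2 divided differences are all 6 (nonzero) and every higher order vanishes, so the data lies on a polynomial of degree exactly 2.

2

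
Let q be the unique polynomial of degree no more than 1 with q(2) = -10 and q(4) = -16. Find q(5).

Using the Lagrange interpolation formula with nodes 2, 4:
  L_0(s) = (s - 4) / -2
  L_1(s) = (s - 2) / 2
Then q(s) = -10·L_0(s) - 16·L_1(s).
Expanding and collecting terms gives q(s) = -3s - 4.
Evaluating at s = 5: q(5) = -19.

-19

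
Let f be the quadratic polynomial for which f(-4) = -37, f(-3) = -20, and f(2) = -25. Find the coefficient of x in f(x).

-4

Write f(x) = ax^2 + bx + c. Substituting each data point gives a linear system:
  16a - 4b + c = -37
  9a - 3b + c = -20
  4a + 2b + c = -25
Solving the system yields a = -3, b = -4, c = -5.
So f(x) = -3x^2 - 4x - 5.
The coefficient of x is -4.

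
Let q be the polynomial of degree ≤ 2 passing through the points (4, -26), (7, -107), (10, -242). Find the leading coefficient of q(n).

-3

Write q(n) = an^2 + bn + c. Substituting each data point gives a linear system:
  16a + 4b + c = -26
  49a + 7b + c = -107
  100a + 10b + c = -242
Solving the system yields a = -3, b = 6, c = -2.
So q(n) = -3n² + 6n - 2.
The leading coefficient is -3.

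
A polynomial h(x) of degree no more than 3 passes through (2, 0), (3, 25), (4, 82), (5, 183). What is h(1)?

-5

Forward differences of the values at x = 2, 3, 4, 5:
  h  : 0  25  82  183
  Δ  : 25  57  101
  Δ^2: 32  44
  Δ^3: 12
The third differences are constant, confirming degree 3.
Interpolating (Newton forward form) and evaluating at x = 1 gives h(1) = -5.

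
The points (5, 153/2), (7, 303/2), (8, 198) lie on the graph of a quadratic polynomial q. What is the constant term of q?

Write q(n) = an^2 + bn + c. Substituting each data point gives a linear system:
  25a + 5b + c = 153/2
  49a + 7b + c = 303/2
  64a + 8b + c = 198
Solving the system yields a = 3, b = 3/2, c = -6.
So q(n) = 3n^2 + (3/2)n - 6.
The constant term is -6.

-6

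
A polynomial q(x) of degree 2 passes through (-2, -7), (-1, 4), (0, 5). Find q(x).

Using the Lagrange interpolation formula with nodes -2, -1, 0:
  L_0(x) = (x + 1)x / 2
  L_1(x) = (x + 2)x / -1
  L_2(x) = (x + 2)(x + 1) / 2
Then q(x) = -7·L_0(x) + 4·L_1(x) + 5·L_2(x).
Expanding and collecting terms gives q(x) = -5x^2 - 4x + 5.
Check: q(-1) = 4. ✓

q(x) = -5x^2 - 4x + 5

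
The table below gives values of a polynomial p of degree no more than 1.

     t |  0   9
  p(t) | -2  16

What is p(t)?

p(t) = 2t - 2

Write p(t) = at + b. Substituting each data point gives a linear system:
  b = -2
  9a + b = 16
Solving the system yields a = 2, b = -2.
So p(t) = 2t - 2.
Check: p(0) = -2. ✓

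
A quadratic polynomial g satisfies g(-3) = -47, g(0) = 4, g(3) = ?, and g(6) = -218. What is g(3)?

-53

On equispaced nodes a degree-2 polynomial has vanishing third forward difference, so
  - g(-3) + 3·g(0) - 3·g(3) + g(6) = 0.
Substituting the known values and solving for g(3):
  -3·g(3) = 159
  g(3) = -53.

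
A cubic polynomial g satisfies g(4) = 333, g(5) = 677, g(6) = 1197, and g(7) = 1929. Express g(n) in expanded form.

Using the Lagrange interpolation formula with nodes 4, 5, 6, 7:
  L_0(n) = (n - 5)(n - 6)(n - 7) / -6
  L_1(n) = (n - 4)(n - 6)(n - 7) / 2
  L_2(n) = (n - 4)(n - 5)(n - 7) / -2
  L_3(n) = (n - 4)(n - 5)(n - 6) / 6
Then g(n) = 333·L_0(n) + 677·L_1(n) + 1197·L_2(n) + 1929·L_3(n).
Expanding and collecting terms gives g(n) = 6n³ - 2n² - 4n - 3.
Check: g(6) = 1197. ✓

g(n) = 6n^3 - 2n^2 - 4n - 3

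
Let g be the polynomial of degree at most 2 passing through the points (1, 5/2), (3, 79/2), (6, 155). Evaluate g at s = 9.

Using the Lagrange interpolation formula with nodes 1, 3, 6:
  L_0(s) = (s - 3)(s - 6) / 10
  L_1(s) = (s - 1)(s - 6) / -6
  L_2(s) = (s - 1)(s - 3) / 15
Then g(s) = 5/2·L_0(s) + 79/2·L_1(s) + 155·L_2(s).
Expanding and collecting terms gives g(s) = 4s^2 + (5/2)s - 4.
Evaluating at s = 9: g(9) = 685/2.

685/2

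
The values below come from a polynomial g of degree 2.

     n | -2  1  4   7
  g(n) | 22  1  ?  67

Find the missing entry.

On equispaced nodes a degree-2 polynomial has vanishing third forward difference, so
  - g(-2) + 3·g(1) - 3·g(4) + g(7) = 0.
Substituting the known values and solving for g(4):
  -3·g(4) = -48
  g(4) = 16.

16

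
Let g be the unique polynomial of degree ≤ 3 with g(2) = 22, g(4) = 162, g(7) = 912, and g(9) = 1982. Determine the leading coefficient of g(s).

Write g(s) = as^3 + bs^2 + cs + d. Substituting each data point gives a linear system:
  8a + 4b + 2c + d = 22
  64a + 16b + 4c + d = 162
  343a + 49b + 7c + d = 912
  729a + 81b + 9c + d = 1982
Solving the system yields a = 3, b = -3, c = 4, d = 2.
So g(s) = 3s^3 - 3s^2 + 4s + 2.
The leading coefficient is 3.

3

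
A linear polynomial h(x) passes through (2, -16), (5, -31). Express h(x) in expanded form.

Using the Lagrange interpolation formula with nodes 2, 5:
  L_0(x) = (x - 5) / -3
  L_1(x) = (x - 2) / 3
Then h(x) = -16·L_0(x) - 31·L_1(x).
Expanding and collecting terms gives h(x) = -5x - 6.
Check: h(2) = -16. ✓

h(x) = -5x - 6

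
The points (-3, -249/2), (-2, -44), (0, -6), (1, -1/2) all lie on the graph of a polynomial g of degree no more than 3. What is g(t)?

Using the Lagrange interpolation formula with nodes -3, -2, 0, 1:
  L_0(t) = (t + 2)t(t - 1) / -12
  L_1(t) = (t + 3)t(t - 1) / 6
  L_2(t) = (t + 3)(t + 2)(t - 1) / -6
  L_3(t) = (t + 3)(t + 2)t / 12
Then g(t) = -249/2·L_0(t) - 44·L_1(t) - 6·L_2(t) - 1/2·L_3(t).
Expanding and collecting terms gives g(t) = 4t^3 - (1/2)t^2 + 2t - 6.
Check: g(-3) = -249/2. ✓

g(t) = 4t^3 - (1/2)t^2 + 2t - 6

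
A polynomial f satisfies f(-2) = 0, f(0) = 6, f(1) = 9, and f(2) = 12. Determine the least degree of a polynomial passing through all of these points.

Divided differences on the nodes -2, 0, 1, 2:
  order 0: 0  6  9  12
  order 1: 3  3  3
  order 2: 0  0
  order 3: 0
The order-1 divided differences are all 3 (nonzero) and every higher order vanishes, so the data lies on a polynomial of degree exactly 1.

1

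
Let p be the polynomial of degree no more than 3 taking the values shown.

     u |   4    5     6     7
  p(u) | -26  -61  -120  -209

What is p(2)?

Using the Lagrange interpolation formula with nodes 4, 5, 6, 7:
  L_0(u) = (u - 5)(u - 6)(u - 7) / -6
  L_1(u) = (u - 4)(u - 6)(u - 7) / 2
  L_2(u) = (u - 4)(u - 5)(u - 7) / -2
  L_3(u) = (u - 4)(u - 5)(u - 6) / 6
Then p(u) = -26·L_0(u) - 61·L_1(u) - 120·L_2(u) - 209·L_3(u).
Expanding and collecting terms gives p(u) = -u^3 + 3u^2 - u - 6.
Evaluating at u = 2: p(2) = -4.

-4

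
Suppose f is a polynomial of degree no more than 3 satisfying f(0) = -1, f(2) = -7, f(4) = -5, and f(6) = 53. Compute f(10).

Write f(u) = au^3 + bu^2 + cu + d. Substituting each data point gives a linear system:
  d = -1
  8a + 4b + 2c + d = -7
  64a + 16b + 4c + d = -5
  216a + 36b + 6c + d = 53
Solving the system yields a = 1, b = -5, c = 3, d = -1.
So f(u) = u³ - 5u² + 3u - 1.
Then f(10) = 529.

529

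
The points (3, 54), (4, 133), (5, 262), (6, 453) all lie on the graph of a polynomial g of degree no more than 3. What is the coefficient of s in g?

Write g(s) = as^3 + bs^2 + cs + d. Substituting each data point gives a linear system:
  27a + 9b + 3c + d = 54
  64a + 16b + 4c + d = 133
  125a + 25b + 5c + d = 262
  216a + 36b + 6c + d = 453
Solving the system yields a = 2, b = 1, c = -2, d = -3.
So g(s) = 2s^3 + s^2 - 2s - 3.
The coefficient of s is -2.

-2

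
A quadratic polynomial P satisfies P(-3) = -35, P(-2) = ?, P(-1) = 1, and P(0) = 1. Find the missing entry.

The 3 known points determine the degree-2 polynomial uniquely.
Write P(s) = as^2 + bs + c. Substituting each data point gives a linear system:
  9a - 3b + c = -35
  a - b + c = 1
  c = 1
Solving the system yields a = -6, b = -6, c = 1.
So P(s) = -6s² - 6s + 1.
Then P(-2) = -11.

-11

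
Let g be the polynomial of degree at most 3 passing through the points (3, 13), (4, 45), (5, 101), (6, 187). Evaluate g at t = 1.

-3

Using the Lagrange interpolation formula with nodes 3, 4, 5, 6:
  L_0(t) = (t - 4)(t - 5)(t - 6) / -6
  L_1(t) = (t - 3)(t - 5)(t - 6) / 2
  L_2(t) = (t - 3)(t - 4)(t - 6) / -2
  L_3(t) = (t - 3)(t - 4)(t - 5) / 6
Then g(t) = 13·L_0(t) + 45·L_1(t) + 101·L_2(t) + 187·L_3(t).
Expanding and collecting terms gives g(t) = t^3 - 5t + 1.
Evaluating at t = 1: g(1) = -3.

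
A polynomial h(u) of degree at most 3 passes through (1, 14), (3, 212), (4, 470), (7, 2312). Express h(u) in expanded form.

h(u) = 6u^3 + 5u^2 + u + 2

Write h(u) = au^3 + bu^2 + cu + d. Substituting each data point gives a linear system:
  a + b + c + d = 14
  27a + 9b + 3c + d = 212
  64a + 16b + 4c + d = 470
  343a + 49b + 7c + d = 2312
Solving the system yields a = 6, b = 5, c = 1, d = 2.
So h(u) = 6u^3 + 5u^2 + u + 2.
Check: h(1) = 14. ✓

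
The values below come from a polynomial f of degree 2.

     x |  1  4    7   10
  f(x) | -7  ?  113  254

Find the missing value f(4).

26

The 3 known points determine the degree-2 polynomial uniquely.
Write f(x) = ax^2 + bx + c. Substituting each data point gives a linear system:
  a + b + c = -7
  49a + 7b + c = 113
  100a + 10b + c = 254
Solving the system yields a = 3, b = -4, c = -6.
So f(x) = 3x² - 4x - 6.
Then f(4) = 26.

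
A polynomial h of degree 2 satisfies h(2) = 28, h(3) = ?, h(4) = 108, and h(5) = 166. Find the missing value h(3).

62

On equispaced nodes a degree-2 polynomial has vanishing third forward difference, so
  - h(2) + 3·h(3) - 3·h(4) + h(5) = 0.
Substituting the known values and solving for h(3):
  3·h(3) = 186
  h(3) = 62.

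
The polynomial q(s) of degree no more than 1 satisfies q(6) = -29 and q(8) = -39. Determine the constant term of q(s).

1

Write q(s) = as + b. Substituting each data point gives a linear system:
  6a + b = -29
  8a + b = -39
Solving the system yields a = -5, b = 1.
So q(s) = -5s + 1.
The constant term is 1.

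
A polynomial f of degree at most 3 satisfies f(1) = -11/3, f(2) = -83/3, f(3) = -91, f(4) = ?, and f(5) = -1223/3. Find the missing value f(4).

-635/3

On equispaced nodes a degree-3 polynomial has vanishing fourth forward difference, so
  f(1) - 4·f(2) + 6·f(3) - 4·f(4) + f(5) = 0.
Substituting the known values and solving for f(4):
  -4·f(4) = 2540/3
  f(4) = -635/3.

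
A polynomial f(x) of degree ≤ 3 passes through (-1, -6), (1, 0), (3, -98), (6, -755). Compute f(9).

Write f(x) = ax^3 + bx^2 + cx + d. Substituting each data point gives a linear system:
  -a + b - c + d = -6
  a + b + c + d = 0
  27a + 9b + 3c + d = -98
  216a + 36b + 6c + d = -755
Solving the system yields a = -3, b = -4, c = 6, d = 1.
So f(x) = -3x^3 - 4x^2 + 6x + 1.
Then f(9) = -2456.

-2456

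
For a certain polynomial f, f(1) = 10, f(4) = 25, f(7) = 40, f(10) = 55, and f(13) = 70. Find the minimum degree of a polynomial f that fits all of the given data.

Forward differences of the values at x = 1, 4, 7, 10, 13:
  f  : 10  25  40  55  70
  Δ  : 15  15  15  15
  Δ^2: 0  0  0
  Δ^3: 0  0
  Δ^4: 0
The first differences are constant (15) and nonzero, while all higher differences vanish, so the minimal degree is 1.

1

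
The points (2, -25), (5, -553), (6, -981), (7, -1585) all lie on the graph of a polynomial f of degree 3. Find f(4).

-271

Using the Lagrange interpolation formula with nodes 2, 5, 6, 7:
  L_0(u) = (u - 5)(u - 6)(u - 7) / -60
  L_1(u) = (u - 2)(u - 6)(u - 7) / 6
  L_2(u) = (u - 2)(u - 5)(u - 7) / -4
  L_3(u) = (u - 2)(u - 5)(u - 6) / 10
Then f(u) = -25·L_0(u) - 553·L_1(u) - 981·L_2(u) - 1585·L_3(u).
Expanding and collecting terms gives f(u) = -5u^3 + 2u^2 + 5u - 3.
Evaluating at u = 4: f(4) = -271.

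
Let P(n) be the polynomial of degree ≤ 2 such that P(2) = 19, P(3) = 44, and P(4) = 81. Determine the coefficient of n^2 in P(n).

Write P(n) = an^2 + bn + c. Substituting each data point gives a linear system:
  4a + 2b + c = 19
  9a + 3b + c = 44
  16a + 4b + c = 81
Solving the system yields a = 6, b = -5, c = 5.
So P(n) = 6n^2 - 5n + 5.
The leading coefficient is 6.

6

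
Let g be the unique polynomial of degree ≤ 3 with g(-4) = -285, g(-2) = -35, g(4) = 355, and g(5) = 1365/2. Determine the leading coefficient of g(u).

5

Write g(u) = au^3 + bu^2 + cu + d. Substituting each data point gives a linear system:
  -64a + 16b - 4c + d = -285
  -8a + 4b - 2c + d = -35
  64a + 16b + 4c + d = 355
  125a + 25b + 5c + d = 1365/2
Solving the system yields a = 5, b = 5/2, c = 0, d = -5.
So g(u) = 5u^3 + (5/2)u^2 - 5.
The leading coefficient is 5.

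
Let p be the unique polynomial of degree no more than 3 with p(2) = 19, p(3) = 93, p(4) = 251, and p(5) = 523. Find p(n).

p(n) = 5n^3 - 3n^2 - 6n + 3

Using the Lagrange interpolation formula with nodes 2, 3, 4, 5:
  L_0(n) = (n - 3)(n - 4)(n - 5) / -6
  L_1(n) = (n - 2)(n - 4)(n - 5) / 2
  L_2(n) = (n - 2)(n - 3)(n - 5) / -2
  L_3(n) = (n - 2)(n - 3)(n - 4) / 6
Then p(n) = 19·L_0(n) + 93·L_1(n) + 251·L_2(n) + 523·L_3(n).
Expanding and collecting terms gives p(n) = 5n³ - 3n² - 6n + 3.
Check: p(2) = 19. ✓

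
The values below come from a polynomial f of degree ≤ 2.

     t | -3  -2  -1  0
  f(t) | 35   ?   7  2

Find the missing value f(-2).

On equispaced nodes a degree-2 polynomial has vanishing third forward difference, so
  - f(-3) + 3·f(-2) - 3·f(-1) + f(0) = 0.
Substituting the known values and solving for f(-2):
  3·f(-2) = 54
  f(-2) = 18.

18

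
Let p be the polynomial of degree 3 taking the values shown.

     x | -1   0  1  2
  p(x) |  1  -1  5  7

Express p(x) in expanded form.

Write p(x) = ax^3 + bx^2 + cx + d. Substituting each data point gives a linear system:
  -a + b - c + d = 1
  d = -1
  a + b + c + d = 5
  8a + 4b + 2c + d = 7
Solving the system yields a = -2, b = 4, c = 4, d = -1.
So p(x) = -2x^3 + 4x^2 + 4x - 1.
Check: p(-1) = 1. ✓

p(x) = -2x^3 + 4x^2 + 4x - 1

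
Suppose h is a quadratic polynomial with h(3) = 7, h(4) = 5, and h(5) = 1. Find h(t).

h(t) = -t^2 + 5t + 1

Write h(t) = at^2 + bt + c. Substituting each data point gives a linear system:
  9a + 3b + c = 7
  16a + 4b + c = 5
  25a + 5b + c = 1
Solving the system yields a = -1, b = 5, c = 1.
So h(t) = -t² + 5t + 1.
Check: h(4) = 5. ✓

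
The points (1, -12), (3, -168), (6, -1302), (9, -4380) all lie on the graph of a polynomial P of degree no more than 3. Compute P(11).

-7992

Using the Lagrange interpolation formula with nodes 1, 3, 6, 9:
  L_0(u) = (u - 3)(u - 6)(u - 9) / -80
  L_1(u) = (u - 1)(u - 6)(u - 9) / 36
  L_2(u) = (u - 1)(u - 3)(u - 9) / -45
  L_3(u) = (u - 1)(u - 3)(u - 6) / 144
Then P(u) = -12·L_0(u) - 168·L_1(u) - 1302·L_2(u) - 4380·L_3(u).
Expanding and collecting terms gives P(u) = -6u³ - 6.
Evaluating at u = 11: P(11) = -7992.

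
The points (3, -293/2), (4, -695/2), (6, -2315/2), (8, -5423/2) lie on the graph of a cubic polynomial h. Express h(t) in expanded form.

Write h(t) = at^3 + bt^2 + ct + d. Substituting each data point gives a linear system:
  27a + 9b + 3c + d = -293/2
  64a + 16b + 4c + d = -695/2
  216a + 36b + 6c + d = -2315/2
  512a + 64b + 8c + d = -5423/2
Solving the system yields a = -5, b = -3, c = 5, d = 1/2.
So h(t) = -5t³ - 3t² + 5t + 1/2.
Check: h(3) = -293/2. ✓

h(t) = -5t^3 - 3t^2 + 5t + 1/2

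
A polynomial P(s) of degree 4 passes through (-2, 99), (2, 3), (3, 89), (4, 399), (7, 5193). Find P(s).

P(s) = 3s^4 - 6s^3 + s^2 - 1

Write P(s) = as^4 + bs^3 + cs^2 + ds + e. Substituting each data point gives a linear system:
  16a - 8b + 4c - 2d + e = 99
  16a + 8b + 4c + 2d + e = 3
  81a + 27b + 9c + 3d + e = 89
  256a + 64b + 16c + 4d + e = 399
  2401a + 343b + 49c + 7d + e = 5193
Solving the system yields a = 3, b = -6, c = 1, d = 0, e = -1.
So P(s) = 3s^4 - 6s^3 + s^2 - 1.
Check: P(4) = 399. ✓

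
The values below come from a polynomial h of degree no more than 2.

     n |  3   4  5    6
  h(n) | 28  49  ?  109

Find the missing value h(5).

76

On equispaced nodes a degree-2 polynomial has vanishing third forward difference, so
  - h(3) + 3·h(4) - 3·h(5) + h(6) = 0.
Substituting the known values and solving for h(5):
  -3·h(5) = -228
  h(5) = 76.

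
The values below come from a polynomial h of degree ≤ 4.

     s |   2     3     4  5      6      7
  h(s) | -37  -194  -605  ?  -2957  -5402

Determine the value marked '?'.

The 5 known points determine the degree-4 polynomial uniquely.
Write h(s) = as^4 + bs^3 + cs^2 + ds + e. Substituting each data point gives a linear system:
  16a + 8b + 4c + 2d + e = -37
  81a + 27b + 9c + 3d + e = -194
  256a + 64b + 16c + 4d + e = -605
  1296a + 216b + 36c + 6d + e = -2957
  2401a + 343b + 49c + 7d + e = -5402
Solving the system yields a = -2, b = -2, c = 1, d = 6, e = -5.
So h(s) = -2s^4 - 2s^3 + s^2 + 6s - 5.
Then h(5) = -1450.

-1450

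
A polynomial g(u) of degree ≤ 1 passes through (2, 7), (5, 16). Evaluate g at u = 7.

Write g(u) = au + b. Substituting each data point gives a linear system:
  2a + b = 7
  5a + b = 16
Solving the system yields a = 3, b = 1.
So g(u) = 3u + 1.
Then g(7) = 22.

22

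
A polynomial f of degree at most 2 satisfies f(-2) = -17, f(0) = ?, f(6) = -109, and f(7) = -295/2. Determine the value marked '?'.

The 3 known points determine the degree-2 polynomial uniquely.
Write f(t) = at^2 + bt + c. Substituting each data point gives a linear system:
  4a - 2b + c = -17
  36a + 6b + c = -109
  49a + 7b + c = -295/2
Solving the system yields a = -3, b = 1/2, c = -4.
So f(t) = -3t² + (1/2)t - 4.
Then f(0) = -4.

-4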